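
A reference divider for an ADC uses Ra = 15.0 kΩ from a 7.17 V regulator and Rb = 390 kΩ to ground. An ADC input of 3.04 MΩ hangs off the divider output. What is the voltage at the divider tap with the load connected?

V_out ≈ 6.87 V

The load sits in parallel with Rb: Rb‖R_L = (390 × 3040) / (390 + 3040) = 345.7 kΩ.
V_out = 7.17 × 345.7 / (15.0 + 345.7) = 7.17 × 345.7/360.7 = 6.87 V.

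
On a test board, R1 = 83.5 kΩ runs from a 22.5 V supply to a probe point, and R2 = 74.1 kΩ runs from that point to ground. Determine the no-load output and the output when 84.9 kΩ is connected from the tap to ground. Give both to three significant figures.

Open-circuit: V = 22.5 × 74.1/(83.5 + 74.1) = 10.6 V.
With the load, R2 becomes R2‖R_L = 39.57 kΩ, so V = 22.5 × 39.57/123.1 = 7.23 V.

Unloaded: 10.6 V; loaded: 7.23 V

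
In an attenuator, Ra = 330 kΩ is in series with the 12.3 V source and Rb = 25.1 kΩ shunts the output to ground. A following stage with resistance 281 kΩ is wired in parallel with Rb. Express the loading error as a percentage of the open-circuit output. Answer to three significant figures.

The divider's output (Thévenin) resistance is Ra‖Rb = 23.33 kΩ.
Fractional drop under load = R_th/(R_th + R_L) = 23.33 / (23.33 + 281) = 0.07665.
So the output falls by 7.66 %.

7.66 %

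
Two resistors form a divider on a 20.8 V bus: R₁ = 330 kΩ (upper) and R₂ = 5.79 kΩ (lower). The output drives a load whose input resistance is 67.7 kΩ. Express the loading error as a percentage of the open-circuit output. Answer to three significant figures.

7.75 %

The divider's output (Thévenin) resistance is R₁‖R₂ = 5.690 kΩ.
Fractional drop under load = R_th/(R_th + R_L) = 5.690 / (5.690 + 67.7) = 0.07753.
So the output falls by 7.75 %.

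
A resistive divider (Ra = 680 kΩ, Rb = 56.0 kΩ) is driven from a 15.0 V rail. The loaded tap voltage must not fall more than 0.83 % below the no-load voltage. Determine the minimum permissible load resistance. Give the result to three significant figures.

Output resistance R_th = Ra‖Rb = (680 × 56.0)/736.0 = 51.74 kΩ.
The fractional drop is R_th/(R_th + R_L); requiring this ≤ 0.00830 gives R_L ≥ R_th(1/0.00830 − 1) = 51.74 × 119.5 = 6.18 MΩ.

R_L(min) ≈ 6.18 MΩ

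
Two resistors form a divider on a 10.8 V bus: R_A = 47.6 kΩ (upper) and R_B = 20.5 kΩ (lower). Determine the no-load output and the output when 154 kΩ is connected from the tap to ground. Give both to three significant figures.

Open-circuit: V = 10.8 × 20.5/(47.6 + 20.5) = 3.25 V.
With the load, R_B becomes R_B‖R_L = 18.09 kΩ, so V = 10.8 × 18.09/65.69 = 2.97 V.

Unloaded: 3.25 V; loaded: 2.97 V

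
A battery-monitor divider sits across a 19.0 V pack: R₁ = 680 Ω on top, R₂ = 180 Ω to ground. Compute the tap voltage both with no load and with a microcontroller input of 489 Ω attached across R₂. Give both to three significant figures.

Open-circuit: V = 19.0 × 180/(680 + 180) = 3.98 V.
With the load, R₂ becomes R₂‖R_L = 131.6 Ω, so V = 19.0 × 131.6/811.6 = 3.08 V.

Unloaded: 3.98 V; loaded: 3.08 V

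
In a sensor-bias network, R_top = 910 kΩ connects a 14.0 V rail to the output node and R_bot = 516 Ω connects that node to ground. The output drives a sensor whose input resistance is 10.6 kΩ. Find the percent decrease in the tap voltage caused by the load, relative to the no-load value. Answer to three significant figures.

The divider's output (Thévenin) resistance is R_top‖R_bot = 515.7 Ω.
Fractional drop under load = R_th/(R_th + R_L) = 515.7 / (515.7 + 10600) = 0.04639.
So the output falls by 4.64 %.

4.64 %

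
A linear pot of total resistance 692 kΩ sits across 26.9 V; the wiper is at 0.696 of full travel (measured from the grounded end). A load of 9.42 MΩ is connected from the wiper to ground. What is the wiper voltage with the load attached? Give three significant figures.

V ≈ 18.4 V

The wiper splits the pot into (1−α)R = 210.4 kΩ above and αR = 481.6 kΩ below.
Lower section ‖ load = 458.2 kΩ.
V_wiper = 26.9 × 458.2/(210.4 + 458.2) = 18.4 V.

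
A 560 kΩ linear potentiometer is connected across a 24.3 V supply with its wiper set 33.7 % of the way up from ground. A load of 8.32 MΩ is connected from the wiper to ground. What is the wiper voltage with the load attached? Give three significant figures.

The wiper splits the pot into (1−α)R = 371.3 kΩ above and αR = 188.7 kΩ below.
Lower section ‖ load = 184.5 kΩ.
V_wiper = 24.3 × 184.5/(371.3 + 184.5) = 8.07 V.

V ≈ 8.07 V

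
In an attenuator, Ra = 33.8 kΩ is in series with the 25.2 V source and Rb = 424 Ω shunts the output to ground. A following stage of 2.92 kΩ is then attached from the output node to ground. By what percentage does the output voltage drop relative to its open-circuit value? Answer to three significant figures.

12.5 %

Unloaded V = 25.2 × 424/34220 = 0.31220 V.
Loaded: Rb‖R_L = 370.2 Ω, giving V = 25.2 × 370.2/34170 = 0.27305 V.
Drop = (0.31220 − 0.27305) / 0.31220 = 12.5 %.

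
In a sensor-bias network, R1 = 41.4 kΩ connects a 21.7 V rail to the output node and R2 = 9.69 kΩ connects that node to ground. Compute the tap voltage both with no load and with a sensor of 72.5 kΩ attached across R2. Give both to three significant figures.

Open-circuit: V = 21.7 × 9.69/(41.4 + 9.69) = 4.12 V.
With the load, R2 becomes R2‖R_L = 8.548 kΩ, so V = 21.7 × 8.548/49.95 = 3.71 V.

Unloaded: 4.12 V; loaded: 3.71 V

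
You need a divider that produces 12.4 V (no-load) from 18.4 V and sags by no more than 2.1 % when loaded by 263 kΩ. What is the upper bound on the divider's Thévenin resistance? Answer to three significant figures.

Loading drop = R_th/(R_th + R_L) ≤ 0.0210, so R_th ≤ R_L · ε/(1−ε) = 263 kΩ × 0.0210/0.9790 = 5.64 kΩ.
(Any R1, R2 with R2/(R1+R2) = 0.674 and R1‖R2 ≤ 5.64 kΩ will meet the spec.)

R_th ≤ 5.64 kΩ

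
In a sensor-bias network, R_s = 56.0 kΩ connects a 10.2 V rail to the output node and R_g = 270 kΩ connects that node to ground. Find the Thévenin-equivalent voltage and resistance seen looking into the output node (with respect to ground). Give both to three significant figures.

V_th is the open-circuit tap voltage: 10.2 × 270/(56.0 + 270) = 8.45 V.
With the supply zeroed, R_s and R_g appear in parallel from the tap: R_th = R_s‖R_g = (56.0 × 270)/326.0 = 46.4 kΩ.

V_th = 8.45 V, R_th = 46.4 kΩ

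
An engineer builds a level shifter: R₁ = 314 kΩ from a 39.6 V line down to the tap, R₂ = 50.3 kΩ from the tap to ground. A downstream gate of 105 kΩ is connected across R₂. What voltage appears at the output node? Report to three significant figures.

The load sits in parallel with R₂: R₂‖R_L = (50.3 × 105) / (50.3 + 105) = 34.01 kΩ.
V_out = 39.6 × 34.01 / (314 + 34.01) = 39.6 × 34.01/348.0 = 3.87 V.

V_out ≈ 3.87 V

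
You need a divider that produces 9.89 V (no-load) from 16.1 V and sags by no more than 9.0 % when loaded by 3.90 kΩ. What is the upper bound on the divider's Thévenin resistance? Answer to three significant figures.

Loading drop = R_th/(R_th + R_L) ≤ 0.0900, so R_th ≤ R_L · ε/(1−ε) = 3.90 kΩ × 0.0900/0.9100 = 386 Ω.
(Any R1, R2 with R2/(R1+R2) = 0.614 and R1‖R2 ≤ 386 Ω will meet the spec.)

R_th ≤ 386 Ω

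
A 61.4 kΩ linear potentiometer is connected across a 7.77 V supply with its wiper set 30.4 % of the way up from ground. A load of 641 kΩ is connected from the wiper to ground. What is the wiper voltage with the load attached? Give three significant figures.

The wiper splits the pot into (1−α)R = 42.73 kΩ above and αR = 18.67 kΩ below.
Lower section ‖ load = 18.14 kΩ.
V_wiper = 7.77 × 18.14/(42.73 + 18.14) = 2.32 V.

V ≈ 2.32 V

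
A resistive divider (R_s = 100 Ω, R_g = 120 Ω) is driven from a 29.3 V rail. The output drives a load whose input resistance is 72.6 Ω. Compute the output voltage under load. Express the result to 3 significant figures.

The load sits in parallel with R_g: R_g‖R_L = (120 × 72.6) / (120 + 72.6) = 45.23 Ω.
V_out = 29.3 × 45.23 / (100 + 45.23) = 29.3 × 45.23/145.2 = 9.13 V.

V_out ≈ 9.13 V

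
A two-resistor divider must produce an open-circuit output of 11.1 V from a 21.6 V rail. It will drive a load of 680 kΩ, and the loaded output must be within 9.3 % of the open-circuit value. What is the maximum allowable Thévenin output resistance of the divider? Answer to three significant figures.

R_th ≤ 69.7 kΩ

Loading drop = R_th/(R_th + R_L) ≤ 0.0930, so R_th ≤ R_L · ε/(1−ε) = 680 kΩ × 0.0930/0.9070 = 69.7 kΩ.
(Any R1, R2 with R2/(R1+R2) = 0.514 and R1‖R2 ≤ 69.7 kΩ will meet the spec.)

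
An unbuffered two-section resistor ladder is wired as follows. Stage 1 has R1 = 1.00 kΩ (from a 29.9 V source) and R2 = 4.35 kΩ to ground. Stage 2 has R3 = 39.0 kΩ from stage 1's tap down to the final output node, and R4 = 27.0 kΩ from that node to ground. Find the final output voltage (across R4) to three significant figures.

V_out ≈ 9.82 V

Stage 2 presents R3+R4 = 66.00 kΩ as a load on stage 1's tap.
Stage 1's lower leg becomes R2‖(R3+R4) = 4.081 kΩ, so V_mid = 29.9 × 4.081/5.081 = 24.02 V.
Stage 2 is itself unloaded: V_out = V_mid × R4/(R3+R4) = 24.02 × 27.0/66.00 = 9.82 V.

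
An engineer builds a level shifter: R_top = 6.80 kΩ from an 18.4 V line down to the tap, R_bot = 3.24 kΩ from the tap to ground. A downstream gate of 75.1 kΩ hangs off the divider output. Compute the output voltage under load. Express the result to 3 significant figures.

The load sits in parallel with R_bot: R_bot‖R_L = (3.24 × 75.1) / (3.24 + 75.1) = 3.106 kΩ.
V_out = 18.4 × 3.106 / (6.80 + 3.106) = 18.4 × 3.106/9.906 = 5.77 V.

V_out ≈ 5.77 V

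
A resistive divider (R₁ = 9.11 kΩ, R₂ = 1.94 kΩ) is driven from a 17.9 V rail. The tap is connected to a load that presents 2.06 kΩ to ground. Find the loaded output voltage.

The load sits in parallel with R₂: R₂‖R_L = (1.94 × 2.06) / (1.94 + 2.06) = 0.9991 kΩ.
V_out = 17.9 × 0.9991 / (9.11 + 0.9991) = 17.9 × 0.9991/10.11 = 1.77 V.
(Unloaded it would have been 3.14 V.)

V_out ≈ 1.77 V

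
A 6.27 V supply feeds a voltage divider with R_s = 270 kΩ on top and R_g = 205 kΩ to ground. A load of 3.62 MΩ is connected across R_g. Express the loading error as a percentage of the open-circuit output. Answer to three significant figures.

3.12 %

The divider's output (Thévenin) resistance is R_s‖R_g = 116.5 kΩ.
Fractional drop under load = R_th/(R_th + R_L) = 116.5 / (116.5 + 3620) = 0.03119.
So the output falls by 3.12 %.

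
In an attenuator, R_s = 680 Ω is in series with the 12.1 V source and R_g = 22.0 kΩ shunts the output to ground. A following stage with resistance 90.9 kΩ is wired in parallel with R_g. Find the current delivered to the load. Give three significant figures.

I_L ≈ 0.128 mA

R_g‖R_L = 17710 Ω; V_out = 12.1 × 17710/18390 = 11.65 V.
I_L = V_out / R_L = 11.65 / 90.9 kΩ = 0.128 mA.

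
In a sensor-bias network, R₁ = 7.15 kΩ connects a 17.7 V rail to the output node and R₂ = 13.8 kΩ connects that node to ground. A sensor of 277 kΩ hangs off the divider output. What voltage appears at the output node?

V_out ≈ 11.5 V

The load sits in parallel with R₂: R₂‖R_L = (13.8 × 277) / (13.8 + 277) = 13.15 kΩ.
V_out = 17.7 × 13.15 / (7.15 + 13.15) = 17.7 × 13.15/20.30 = 11.5 V.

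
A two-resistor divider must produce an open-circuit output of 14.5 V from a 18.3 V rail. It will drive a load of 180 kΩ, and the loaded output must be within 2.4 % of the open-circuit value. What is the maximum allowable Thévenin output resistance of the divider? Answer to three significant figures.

Loading drop = R_th/(R_th + R_L) ≤ 0.0240, so R_th ≤ R_L · ε/(1−ε) = 180 kΩ × 0.0240/0.9760 = 4.43 kΩ.

R_th ≤ 4.43 kΩ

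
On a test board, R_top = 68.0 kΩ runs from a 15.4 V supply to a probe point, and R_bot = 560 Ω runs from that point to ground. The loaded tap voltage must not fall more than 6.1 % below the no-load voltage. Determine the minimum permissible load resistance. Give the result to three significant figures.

Output resistance R_th = R_top‖R_bot = (68000 × 560)/68560 = 555.4 Ω.
The fractional drop is R_th/(R_th + R_L); requiring this ≤ 0.0610 gives R_L ≥ R_th(1/0.0610 − 1) = 555.4 × 15.39 = 8.55 kΩ.

R_L(min) ≈ 8.55 kΩ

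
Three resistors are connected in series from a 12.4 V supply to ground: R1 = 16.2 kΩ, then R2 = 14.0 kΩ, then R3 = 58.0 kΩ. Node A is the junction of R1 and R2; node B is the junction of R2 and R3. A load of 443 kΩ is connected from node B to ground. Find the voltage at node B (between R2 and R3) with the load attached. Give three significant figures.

V ≈ 7.80 V

At node B, R3 is in parallel with the load: R3‖R_L = 51.29 kΩ.
Below node A the resistance is R2 + (R3‖R_L) = 65.29 kΩ, so V_A = 12.4 × 65.29/81.49 = 9.935 V.
Then V_B = V_A × (R3‖R_L)/(R2 + R3‖R_L) = 9.935 × 51.29/65.29 = 7.80 V.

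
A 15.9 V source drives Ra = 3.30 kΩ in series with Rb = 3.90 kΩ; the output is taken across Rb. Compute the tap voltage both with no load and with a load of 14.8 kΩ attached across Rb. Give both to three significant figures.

Unloaded: 8.61 V; loaded: 7.68 V

Open-circuit: V = 15.9 × 3.90/(3.30 + 3.90) = 8.61 V.
With the load, Rb becomes Rb‖R_L = 3.087 kΩ, so V = 15.9 × 3.087/6.387 = 7.68 V.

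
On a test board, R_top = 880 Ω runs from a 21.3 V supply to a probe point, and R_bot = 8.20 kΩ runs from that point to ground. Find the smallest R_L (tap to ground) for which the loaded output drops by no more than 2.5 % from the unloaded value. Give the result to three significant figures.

Output resistance R_th = R_top‖R_bot = (880 × 8200)/9080 = 794.7 Ω.
The fractional drop is R_th/(R_th + R_L); requiring this ≤ 0.0250 gives R_L ≥ R_th(1/0.0250 − 1) = 794.7 × 39.00 = 31.0 kΩ.

R_L(min) ≈ 31.0 kΩ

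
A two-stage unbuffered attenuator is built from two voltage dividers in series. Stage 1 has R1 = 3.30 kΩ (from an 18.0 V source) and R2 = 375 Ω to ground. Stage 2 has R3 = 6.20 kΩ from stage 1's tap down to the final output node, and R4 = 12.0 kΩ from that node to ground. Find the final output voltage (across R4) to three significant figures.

Stage 2 presents R3+R4 = 18200 Ω as a load on stage 1's tap.
Stage 1's lower leg becomes R2‖(R3+R4) = 367.4 Ω, so V_mid = 18.0 × 367.4/3667 = 1.803 V.
Stage 2 is itself unloaded: V_out = V_mid × R4/(R3+R4) = 1.803 × 12000/18200 = 1.19 V.

V_out ≈ 1.19 V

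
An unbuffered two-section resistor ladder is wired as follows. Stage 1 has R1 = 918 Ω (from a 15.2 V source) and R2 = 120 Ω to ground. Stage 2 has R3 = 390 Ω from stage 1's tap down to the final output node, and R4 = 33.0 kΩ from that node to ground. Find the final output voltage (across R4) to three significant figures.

Stage 2 presents R3+R4 = 33390 Ω as a load on stage 1's tap.
Stage 1's lower leg becomes R2‖(R3+R4) = 119.6 Ω, so V_mid = 15.2 × 119.6/1038 = 1.752 V.
Stage 2 is itself unloaded: V_out = V_mid × R4/(R3+R4) = 1.752 × 33000/33390 = 1.73 V.

V_out ≈ 1.73 V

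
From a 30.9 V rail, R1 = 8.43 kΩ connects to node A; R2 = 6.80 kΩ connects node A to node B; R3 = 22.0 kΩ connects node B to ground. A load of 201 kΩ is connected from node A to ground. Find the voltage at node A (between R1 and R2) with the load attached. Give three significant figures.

Below node A the series string R2+R3 = 28.80 kΩ sits in parallel with the 201 kΩ load: 25.19 kΩ.
V_A = 30.9 × 25.19/(8.43 + 25.19) = 23.2 V.

V ≈ 23.2 V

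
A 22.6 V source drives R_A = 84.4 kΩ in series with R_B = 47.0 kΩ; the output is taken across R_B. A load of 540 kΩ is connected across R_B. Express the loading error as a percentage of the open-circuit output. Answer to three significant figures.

5.29 %

The divider's output (Thévenin) resistance is R_A‖R_B = 30.19 kΩ.
Fractional drop under load = R_th/(R_th + R_L) = 30.19 / (30.19 + 540) = 0.05295.
So the output falls by 5.29 %.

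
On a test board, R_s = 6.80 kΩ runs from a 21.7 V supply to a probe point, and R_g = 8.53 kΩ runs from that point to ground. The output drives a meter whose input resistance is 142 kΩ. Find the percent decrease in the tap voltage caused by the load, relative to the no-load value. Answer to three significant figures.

2.60 %

The divider's output (Thévenin) resistance is R_s‖R_g = 3.784 kΩ.
Fractional drop under load = R_th/(R_th + R_L) = 3.784 / (3.784 + 142) = 0.02595.
So the output falls by 2.60 %.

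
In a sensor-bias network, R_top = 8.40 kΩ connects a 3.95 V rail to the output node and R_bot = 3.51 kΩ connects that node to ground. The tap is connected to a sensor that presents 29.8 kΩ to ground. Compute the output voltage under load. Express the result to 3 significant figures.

The load sits in parallel with R_bot: R_bot‖R_L = (3.51 × 29.8) / (3.51 + 29.8) = 3.140 kΩ.
V_out = 3.95 × 3.140 / (8.40 + 3.140) = 3.95 × 3.140/11.54 = 1.07 V.
(Unloaded it would have been 1.16 V.)

V_out ≈ 1.07 V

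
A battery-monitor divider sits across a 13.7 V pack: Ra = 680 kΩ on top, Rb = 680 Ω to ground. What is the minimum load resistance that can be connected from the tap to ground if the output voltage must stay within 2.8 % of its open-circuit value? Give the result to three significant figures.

Output resistance R_th = Ra‖Rb = (680000 × 680)/680700 = 679.3 Ω.
The fractional drop is R_th/(R_th + R_L); requiring this ≤ 0.0280 gives R_L ≥ R_th(1/0.0280 − 1) = 679.3 × 34.71 = 23.6 kΩ.

R_L(min) ≈ 23.6 kΩ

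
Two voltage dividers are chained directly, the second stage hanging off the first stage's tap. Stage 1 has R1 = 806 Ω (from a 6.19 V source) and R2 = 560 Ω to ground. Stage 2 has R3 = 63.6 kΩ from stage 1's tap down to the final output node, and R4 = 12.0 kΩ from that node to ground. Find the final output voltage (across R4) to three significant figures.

V_out ≈ 0.401 V

Stage 2 presents R3+R4 = 75600 Ω as a load on stage 1's tap.
Stage 1's lower leg becomes R2‖(R3+R4) = 555.9 Ω, so V_mid = 6.19 × 555.9/1362 = 2.527 V.
Stage 2 is itself unloaded: V_out = V_mid × R4/(R3+R4) = 2.527 × 12000/75600 = 0.401 V.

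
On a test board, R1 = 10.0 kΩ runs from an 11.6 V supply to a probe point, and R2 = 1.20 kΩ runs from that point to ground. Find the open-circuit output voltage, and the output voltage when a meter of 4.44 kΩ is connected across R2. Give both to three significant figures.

Open-circuit: V = 11.6 × 1.20/(10.0 + 1.20) = 1.24 V.
With the load, R2 becomes R2‖R_L = 0.9447 kΩ, so V = 11.6 × 0.9447/10.94 = 1.00 V.

Unloaded: 1.24 V; loaded: 1.00 V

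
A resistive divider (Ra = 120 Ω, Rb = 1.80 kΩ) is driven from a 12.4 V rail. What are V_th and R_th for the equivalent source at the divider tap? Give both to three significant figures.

V_th is the open-circuit tap voltage: 12.4 × 1800/(120 + 1800) = 11.6 V.
With the supply zeroed, Ra and Rb appear in parallel from the tap: R_th = Ra‖Rb = (120 × 1800)/1920 = 112 Ω.

V_th = 11.6 V, R_th = 112 Ω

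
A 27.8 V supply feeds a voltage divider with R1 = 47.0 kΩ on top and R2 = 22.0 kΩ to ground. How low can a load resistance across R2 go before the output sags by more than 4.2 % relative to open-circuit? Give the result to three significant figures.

Output resistance R_th = R1‖R2 = (47.0 × 22.0)/69.00 = 14.99 kΩ.
The fractional drop is R_th/(R_th + R_L); requiring this ≤ 0.0420 gives R_L ≥ R_th(1/0.0420 − 1) = 14.99 × 22.81 = 342 kΩ.

R_L(min) ≈ 342 kΩ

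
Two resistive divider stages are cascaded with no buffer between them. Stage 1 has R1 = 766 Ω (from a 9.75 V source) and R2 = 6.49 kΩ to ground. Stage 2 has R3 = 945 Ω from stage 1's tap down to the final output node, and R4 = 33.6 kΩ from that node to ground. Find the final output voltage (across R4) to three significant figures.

Stage 2 presents R3+R4 = 34540 Ω as a load on stage 1's tap.
Stage 1's lower leg becomes R2‖(R3+R4) = 5464 Ω, so V_mid = 9.75 × 5464/6230 = 8.551 V.
Stage 2 is itself unloaded: V_out = V_mid × R4/(R3+R4) = 8.551 × 33600/34540 = 8.32 V.

V_out ≈ 8.32 V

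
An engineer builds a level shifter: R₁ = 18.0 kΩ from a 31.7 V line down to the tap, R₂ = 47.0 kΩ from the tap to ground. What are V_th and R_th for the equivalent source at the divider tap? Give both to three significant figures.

V_th = 22.9 V, R_th = 13.0 kΩ

V_th is the open-circuit tap voltage: 31.7 × 47.0/(18.0 + 47.0) = 22.9 V.
With the supply zeroed, R₁ and R₂ appear in parallel from the tap: R_th = R₁‖R₂ = (18.0 × 47.0)/65.00 = 13.0 kΩ.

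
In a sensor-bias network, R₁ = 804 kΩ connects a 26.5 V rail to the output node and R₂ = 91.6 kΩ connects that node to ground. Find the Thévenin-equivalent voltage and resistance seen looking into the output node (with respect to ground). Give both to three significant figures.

V_th is the open-circuit tap voltage: 26.5 × 91.6/(804 + 91.6) = 2.71 V.
With the supply zeroed, R₁ and R₂ appear in parallel from the tap: R_th = R₁‖R₂ = (804 × 91.6)/895.6 = 82.2 kΩ.

V_th = 2.71 V, R_th = 82.2 kΩ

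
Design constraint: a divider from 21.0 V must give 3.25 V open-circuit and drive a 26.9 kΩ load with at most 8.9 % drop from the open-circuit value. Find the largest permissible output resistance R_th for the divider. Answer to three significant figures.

R_th ≤ 2.63 kΩ

Loading drop = R_th/(R_th + R_L) ≤ 0.0890, so R_th ≤ R_L · ε/(1−ε) = 26.9 kΩ × 0.0890/0.9110 = 2.63 kΩ.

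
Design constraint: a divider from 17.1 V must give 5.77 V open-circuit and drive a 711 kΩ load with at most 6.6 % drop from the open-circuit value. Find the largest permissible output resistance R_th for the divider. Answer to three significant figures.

Loading drop = R_th/(R_th + R_L) ≤ 0.0660, so R_th ≤ R_L · ε/(1−ε) = 711 kΩ × 0.0660/0.9340 = 50.2 kΩ.

R_th ≤ 50.2 kΩ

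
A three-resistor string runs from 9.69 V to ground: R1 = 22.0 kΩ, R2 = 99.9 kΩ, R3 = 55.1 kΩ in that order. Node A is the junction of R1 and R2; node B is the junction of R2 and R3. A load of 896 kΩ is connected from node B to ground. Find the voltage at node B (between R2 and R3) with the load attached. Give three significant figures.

V ≈ 2.89 V

At node B, R3 is in parallel with the load: R3‖R_L = 51.91 kΩ.
Below node A the resistance is R2 + (R3‖R_L) = 151.8 kΩ, so V_A = 9.69 × 151.8/173.8 = 8.463 V.
Then V_B = V_A × (R3‖R_L)/(R2 + R3‖R_L) = 8.463 × 51.91/151.8 = 2.89 V.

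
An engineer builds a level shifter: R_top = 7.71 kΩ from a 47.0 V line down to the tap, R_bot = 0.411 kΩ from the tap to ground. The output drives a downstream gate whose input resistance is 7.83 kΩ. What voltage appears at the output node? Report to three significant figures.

The load sits in parallel with R_bot: R_bot‖R_L = (411 × 7830) / (411 + 7830) = 390.5 Ω.
V_out = 47.0 × 390.5 / (7710 + 390.5) = 47.0 × 390.5/8101 = 2.27 V.

V_out ≈ 2.27 V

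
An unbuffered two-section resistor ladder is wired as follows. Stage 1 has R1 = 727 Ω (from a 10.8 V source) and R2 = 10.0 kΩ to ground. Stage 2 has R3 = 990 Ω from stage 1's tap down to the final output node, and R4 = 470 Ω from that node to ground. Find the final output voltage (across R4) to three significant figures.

Stage 2 presents R3+R4 = 1460 Ω as a load on stage 1's tap.
Stage 1's lower leg becomes R2‖(R3+R4) = 1274 Ω, so V_mid = 10.8 × 1274/2001 = 6.876 V.
Stage 2 is itself unloaded: V_out = V_mid × R4/(R3+R4) = 6.876 × 470/1460 = 2.21 V.

V_out ≈ 2.21 V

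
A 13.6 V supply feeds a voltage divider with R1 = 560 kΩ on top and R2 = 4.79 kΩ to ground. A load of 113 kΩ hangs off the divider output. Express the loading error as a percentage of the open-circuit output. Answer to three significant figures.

The divider's output (Thévenin) resistance is R1‖R2 = 4.749 kΩ.
Fractional drop under load = R_th/(R_th + R_L) = 4.749 / (4.749 + 113) = 0.04033.
So the output falls by 4.03 %.

4.03 %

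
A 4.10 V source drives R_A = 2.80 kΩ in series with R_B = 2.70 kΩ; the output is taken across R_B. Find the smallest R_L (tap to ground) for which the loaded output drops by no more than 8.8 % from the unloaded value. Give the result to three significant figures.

Output resistance R_th = R_A‖R_B = (2.80 × 2.70)/5.500 = 1.375 kΩ.
The fractional drop is R_th/(R_th + R_L); requiring this ≤ 0.0880 gives R_L ≥ R_th(1/0.0880 − 1) = 1.375 × 10.36 = 14.2 kΩ.

R_L(min) ≈ 14.2 kΩ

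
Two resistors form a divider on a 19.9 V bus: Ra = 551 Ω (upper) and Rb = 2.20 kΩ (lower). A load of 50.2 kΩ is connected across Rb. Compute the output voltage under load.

The load sits in parallel with Rb: Rb‖R_L = (2200 × 50200) / (2200 + 50200) = 2108 Ω.
V_out = 19.9 × 2108 / (551 + 2108) = 19.9 × 2108/2659 = 15.8 V.
(Unloaded it would have been 15.9 V.)

V_out ≈ 15.8 V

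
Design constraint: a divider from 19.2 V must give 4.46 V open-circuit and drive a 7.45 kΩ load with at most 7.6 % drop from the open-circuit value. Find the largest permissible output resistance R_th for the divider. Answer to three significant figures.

Loading drop = R_th/(R_th + R_L) ≤ 0.0760, so R_th ≤ R_L · ε/(1−ε) = 7.45 kΩ × 0.0760/0.9240 = 613 Ω.
(Any R1, R2 with R2/(R1+R2) = 0.232 and R1‖R2 ≤ 613 Ω will meet the spec.)

R_th ≤ 613 Ω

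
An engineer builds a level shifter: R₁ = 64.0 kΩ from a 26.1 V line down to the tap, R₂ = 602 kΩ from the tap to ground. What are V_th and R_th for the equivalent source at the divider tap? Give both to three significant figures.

V_th is the open-circuit tap voltage: 26.1 × 602/(64.0 + 602) = 23.6 V.
With the supply zeroed, R₁ and R₂ appear in parallel from the tap: R_th = R₁‖R₂ = (64.0 × 602)/666.0 = 57.8 kΩ.

V_th = 23.6 V, R_th = 57.8 kΩ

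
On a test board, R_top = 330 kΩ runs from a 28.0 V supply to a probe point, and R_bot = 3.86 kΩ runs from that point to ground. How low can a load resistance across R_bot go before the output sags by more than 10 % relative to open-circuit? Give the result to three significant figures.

R_L(min) ≈ 34.3 kΩ

Output resistance R_th = R_top‖R_bot = (330 × 3.86)/333.9 = 3.815 kΩ.
The fractional drop is R_th/(R_th + R_L); requiring this ≤ 0.100 gives R_L ≥ R_th(1/0.100 − 1) = 3.815 × 9.000 = 34.3 kΩ.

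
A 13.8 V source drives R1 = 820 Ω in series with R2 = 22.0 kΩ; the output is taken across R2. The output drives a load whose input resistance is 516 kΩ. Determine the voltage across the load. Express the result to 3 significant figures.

The load sits in parallel with R2: R2‖R_L = (22000 × 516000) / (22000 + 516000) = 21100 Ω.
V_out = 13.8 × 21100 / (820 + 21100) = 13.8 × 21100/21920 = 13.3 V.

V_out ≈ 13.3 V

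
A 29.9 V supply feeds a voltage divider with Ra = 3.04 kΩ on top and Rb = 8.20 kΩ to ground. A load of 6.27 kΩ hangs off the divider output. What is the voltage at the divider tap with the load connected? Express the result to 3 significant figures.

The load sits in parallel with Rb: Rb‖R_L = (8.20 × 6.27) / (8.20 + 6.27) = 3.553 kΩ.
V_out = 29.9 × 3.553 / (3.04 + 3.553) = 29.9 × 3.553/6.593 = 16.1 V.
(Unloaded it would have been 21.8 V.)

V_out ≈ 16.1 V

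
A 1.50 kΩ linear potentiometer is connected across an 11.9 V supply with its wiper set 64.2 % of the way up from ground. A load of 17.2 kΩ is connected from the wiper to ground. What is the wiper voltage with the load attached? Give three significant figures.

V ≈ 7.49 V

The wiper splits the pot into (1−α)R = 537.0 Ω above and αR = 963.0 Ω below.
Lower section ‖ load = 911.9 Ω.
V_wiper = 11.9 × 911.9/(537.0 + 911.9) = 7.49 V.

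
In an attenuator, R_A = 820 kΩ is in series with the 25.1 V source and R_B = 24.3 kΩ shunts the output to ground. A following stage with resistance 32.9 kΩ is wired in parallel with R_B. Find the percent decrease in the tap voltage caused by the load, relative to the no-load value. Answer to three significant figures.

Unloaded V = 25.1 × 24.3/844.3 = 0.7224 V.
Loaded: R_B‖R_L = 13.98 kΩ, giving V = 25.1 × 13.98/834.0 = 0.4207 V.
Drop = (0.7224 − 0.4207) / 0.7224 = 41.8 %.

41.8 %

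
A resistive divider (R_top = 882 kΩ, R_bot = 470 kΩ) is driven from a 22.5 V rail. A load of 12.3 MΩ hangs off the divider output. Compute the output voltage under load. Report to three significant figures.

The load sits in parallel with R_bot: R_bot‖R_L = (470 × 12300) / (470 + 12300) = 452.7 kΩ.
V_out = 22.5 × 452.7 / (882 + 452.7) = 22.5 × 452.7/1335 = 7.63 V.
(Unloaded it would have been 7.82 V.)

V_out ≈ 7.63 V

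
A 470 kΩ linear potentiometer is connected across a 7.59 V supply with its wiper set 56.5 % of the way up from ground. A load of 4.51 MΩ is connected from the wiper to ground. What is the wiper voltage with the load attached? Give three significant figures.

The wiper splits the pot into (1−α)R = 204.5 kΩ above and αR = 265.6 kΩ below.
Lower section ‖ load = 250.8 kΩ.
V_wiper = 7.59 × 250.8/(204.5 + 250.8) = 4.18 V.

V ≈ 4.18 V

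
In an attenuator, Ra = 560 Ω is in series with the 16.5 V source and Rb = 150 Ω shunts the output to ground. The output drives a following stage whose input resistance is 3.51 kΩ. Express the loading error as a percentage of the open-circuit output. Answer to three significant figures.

3.26 %

The divider's output (Thévenin) resistance is Ra‖Rb = 118.3 Ω.
Fractional drop under load = R_th/(R_th + R_L) = 118.3 / (118.3 + 3510) = 0.03261.
So the output falls by 3.26 %.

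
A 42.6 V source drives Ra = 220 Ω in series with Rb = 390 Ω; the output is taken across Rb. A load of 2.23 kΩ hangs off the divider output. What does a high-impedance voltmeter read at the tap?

The load sits in parallel with Rb: Rb‖R_L = (390 × 2230) / (390 + 2230) = 331.9 Ω.
V_out = 42.6 × 331.9 / (220 + 331.9) = 42.6 × 331.9/551.9 = 25.6 V.

V_out ≈ 25.6 V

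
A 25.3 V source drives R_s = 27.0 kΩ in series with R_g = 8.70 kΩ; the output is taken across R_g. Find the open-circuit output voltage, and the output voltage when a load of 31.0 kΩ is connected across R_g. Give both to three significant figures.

Open-circuit: V = 25.3 × 8.70/(27.0 + 8.70) = 6.17 V.
With the load, R_g becomes R_g‖R_L = 6.793 kΩ, so V = 25.3 × 6.793/33.79 = 5.09 V.

Unloaded: 6.17 V; loaded: 5.09 V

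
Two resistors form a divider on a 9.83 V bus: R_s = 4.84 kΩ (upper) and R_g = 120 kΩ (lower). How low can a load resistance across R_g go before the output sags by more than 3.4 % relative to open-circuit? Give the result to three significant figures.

R_L(min) ≈ 132 kΩ

Output resistance R_th = R_s‖R_g = (4.84 × 120)/124.8 = 4.652 kΩ.
The fractional drop is R_th/(R_th + R_L); requiring this ≤ 0.0340 gives R_L ≥ R_th(1/0.0340 − 1) = 4.652 × 28.41 = 132 kΩ.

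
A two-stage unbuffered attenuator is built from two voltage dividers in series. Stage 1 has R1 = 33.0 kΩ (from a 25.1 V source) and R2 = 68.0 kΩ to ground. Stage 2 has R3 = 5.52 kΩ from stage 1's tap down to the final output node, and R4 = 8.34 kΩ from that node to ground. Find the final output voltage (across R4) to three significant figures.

V_out ≈ 3.91 V

Stage 2 presents R3+R4 = 13.86 kΩ as a load on stage 1's tap.
Stage 1's lower leg becomes R2‖(R3+R4) = 11.51 kΩ, so V_mid = 25.1 × 11.51/44.51 = 6.492 V.
Stage 2 is itself unloaded: V_out = V_mid × R4/(R3+R4) = 6.492 × 8.34/13.86 = 3.91 V.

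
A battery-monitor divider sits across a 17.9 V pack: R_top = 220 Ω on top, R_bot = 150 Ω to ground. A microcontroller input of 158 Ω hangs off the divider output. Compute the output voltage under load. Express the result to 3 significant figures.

V_out ≈ 4.64 V

The load sits in parallel with R_bot: R_bot‖R_L = (150 × 158) / (150 + 158) = 76.95 Ω.
V_out = 17.9 × 76.95 / (220 + 76.95) = 17.9 × 76.95/296.9 = 4.64 V.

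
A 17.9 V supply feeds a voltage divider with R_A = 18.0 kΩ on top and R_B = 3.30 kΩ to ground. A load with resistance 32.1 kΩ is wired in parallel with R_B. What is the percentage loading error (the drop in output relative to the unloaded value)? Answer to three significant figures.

The divider's output (Thévenin) resistance is R_A‖R_B = 2.789 kΩ.
Fractional drop under load = R_th/(R_th + R_L) = 2.789 / (2.789 + 32.1) = 0.07993.
So the output falls by 7.99 %.

7.99 %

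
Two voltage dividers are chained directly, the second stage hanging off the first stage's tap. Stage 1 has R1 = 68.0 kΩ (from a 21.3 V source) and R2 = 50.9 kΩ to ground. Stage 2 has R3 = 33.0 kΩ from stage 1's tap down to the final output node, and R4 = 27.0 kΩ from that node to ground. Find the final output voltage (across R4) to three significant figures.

Stage 2 presents R3+R4 = 60.00 kΩ as a load on stage 1's tap.
Stage 1's lower leg becomes R2‖(R3+R4) = 27.54 kΩ, so V_mid = 21.3 × 27.54/95.54 = 6.140 V.
Stage 2 is itself unloaded: V_out = V_mid × R4/(R3+R4) = 6.140 × 27.0/60.00 = 2.76 V.

V_out ≈ 2.76 V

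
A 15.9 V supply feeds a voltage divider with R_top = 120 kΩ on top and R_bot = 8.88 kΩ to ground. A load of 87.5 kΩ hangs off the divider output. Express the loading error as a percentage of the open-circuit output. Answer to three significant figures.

Unloaded V = 15.9 × 8.88/128.9 = 1.0955 V.
Loaded: R_bot‖R_L = 8.062 kΩ, giving V = 15.9 × 8.062/128.1 = 1.0009 V.
Drop = (1.0955 − 1.0009) / 1.0955 = 8.63 %.

8.63 %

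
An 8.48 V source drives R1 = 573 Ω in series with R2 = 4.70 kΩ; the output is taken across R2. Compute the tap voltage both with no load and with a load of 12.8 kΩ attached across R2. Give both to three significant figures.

Open-circuit: V = 8.48 × 4700/(573 + 4700) = 7.56 V.
With the load, R2 becomes R2‖R_L = 3438 Ω, so V = 8.48 × 3438/4011 = 7.27 V.

Unloaded: 7.56 V; loaded: 7.27 V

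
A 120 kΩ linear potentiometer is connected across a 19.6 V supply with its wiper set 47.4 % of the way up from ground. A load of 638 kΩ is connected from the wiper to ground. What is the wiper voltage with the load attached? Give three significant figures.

V ≈ 8.87 V

The wiper splits the pot into (1−α)R = 63.12 kΩ above and αR = 56.88 kΩ below.
Lower section ‖ load = 52.22 kΩ.
V_wiper = 19.6 × 52.22/(63.12 + 52.22) = 8.87 V.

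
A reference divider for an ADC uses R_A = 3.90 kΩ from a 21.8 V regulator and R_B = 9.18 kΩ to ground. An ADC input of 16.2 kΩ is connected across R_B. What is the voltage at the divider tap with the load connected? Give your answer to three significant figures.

The load sits in parallel with R_B: R_B‖R_L = (9.18 × 16.2) / (9.18 + 16.2) = 5.860 kΩ.
V_out = 21.8 × 5.860 / (3.90 + 5.860) = 21.8 × 5.860/9.760 = 13.1 V.

V_out ≈ 13.1 V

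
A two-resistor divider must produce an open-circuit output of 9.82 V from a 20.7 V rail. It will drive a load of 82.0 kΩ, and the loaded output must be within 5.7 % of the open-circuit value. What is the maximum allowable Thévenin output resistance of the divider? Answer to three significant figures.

Loading drop = R_th/(R_th + R_L) ≤ 0.0570, so R_th ≤ R_L · ε/(1−ε) = 82.0 kΩ × 0.0570/0.9430 = 4.96 kΩ.
(Any R1, R2 with R2/(R1+R2) = 0.474 and R1‖R2 ≤ 4.96 kΩ will meet the spec.)

R_th ≤ 4.96 kΩ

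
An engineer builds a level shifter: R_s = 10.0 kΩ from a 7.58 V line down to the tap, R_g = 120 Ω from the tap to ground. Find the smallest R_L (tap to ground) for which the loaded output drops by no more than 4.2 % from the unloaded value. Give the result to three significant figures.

Output resistance R_th = R_s‖R_g = (10000 × 120)/10120 = 118.6 Ω.
The fractional drop is R_th/(R_th + R_L); requiring this ≤ 0.0420 gives R_L ≥ R_th(1/0.0420 − 1) = 118.6 × 22.81 = 2.70 kΩ.

R_L(min) ≈ 2.70 kΩ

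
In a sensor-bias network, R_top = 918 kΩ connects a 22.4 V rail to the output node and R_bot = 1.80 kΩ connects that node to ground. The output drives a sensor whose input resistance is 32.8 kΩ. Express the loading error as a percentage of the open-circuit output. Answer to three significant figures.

5.19 %

The divider's output (Thévenin) resistance is R_top‖R_bot = 1.796 kΩ.
Fractional drop under load = R_th/(R_th + R_L) = 1.796 / (1.796 + 32.8) = 0.05193.
So the output falls by 5.19 %.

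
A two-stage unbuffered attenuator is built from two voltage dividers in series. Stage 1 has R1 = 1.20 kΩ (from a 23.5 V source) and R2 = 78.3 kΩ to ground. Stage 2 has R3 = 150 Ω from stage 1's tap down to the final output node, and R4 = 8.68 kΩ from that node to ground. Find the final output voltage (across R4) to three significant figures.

V_out ≈ 20.1 V

Stage 2 presents R3+R4 = 8830 Ω as a load on stage 1's tap.
Stage 1's lower leg becomes R2‖(R3+R4) = 7935 Ω, so V_mid = 23.5 × 7935/9135 = 20.41 V.
Stage 2 is itself unloaded: V_out = V_mid × R4/(R3+R4) = 20.41 × 8680/8830 = 20.1 V.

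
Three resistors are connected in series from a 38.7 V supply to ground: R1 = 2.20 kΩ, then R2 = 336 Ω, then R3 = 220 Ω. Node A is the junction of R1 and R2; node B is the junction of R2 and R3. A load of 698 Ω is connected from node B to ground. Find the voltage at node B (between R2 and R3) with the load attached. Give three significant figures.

V ≈ 2.39 V

At node B, R3 is in parallel with the load: R3‖R_L = 167.3 Ω.
Below node A the resistance is R2 + (R3‖R_L) = 503.3 Ω, so V_A = 38.7 × 503.3/2703 = 7.205 V.
Then V_B = V_A × (R3‖R_L)/(R2 + R3‖R_L) = 7.205 × 167.3/503.3 = 2.39 V.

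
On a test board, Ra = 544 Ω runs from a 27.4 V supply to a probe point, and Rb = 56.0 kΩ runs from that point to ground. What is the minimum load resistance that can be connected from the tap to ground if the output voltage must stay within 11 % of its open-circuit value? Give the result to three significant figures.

Output resistance R_th = Ra‖Rb = (544 × 56000)/56540 = 538.8 Ω.
The fractional drop is R_th/(R_th + R_L); requiring this ≤ 0.110 gives R_L ≥ R_th(1/0.110 − 1) = 538.8 × 8.091 = 4.36 kΩ.

R_L(min) ≈ 4.36 kΩ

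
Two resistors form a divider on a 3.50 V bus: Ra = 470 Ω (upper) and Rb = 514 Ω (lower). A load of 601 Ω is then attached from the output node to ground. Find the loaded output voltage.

V_out ≈ 1.30 V

The load sits in parallel with Rb: Rb‖R_L = (514 × 601) / (514 + 601) = 277.1 Ω.
V_out = 3.50 × 277.1 / (470 + 277.1) = 3.50 × 277.1/747.1 = 1.30 V.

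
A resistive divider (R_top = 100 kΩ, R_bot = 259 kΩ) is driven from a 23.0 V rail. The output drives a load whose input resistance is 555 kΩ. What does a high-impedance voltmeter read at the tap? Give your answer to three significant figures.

V_out ≈ 14.7 V

The load sits in parallel with R_bot: R_bot‖R_L = (259 × 555) / (259 + 555) = 176.6 kΩ.
V_out = 23.0 × 176.6 / (100 + 176.6) = 23.0 × 176.6/276.6 = 14.7 V.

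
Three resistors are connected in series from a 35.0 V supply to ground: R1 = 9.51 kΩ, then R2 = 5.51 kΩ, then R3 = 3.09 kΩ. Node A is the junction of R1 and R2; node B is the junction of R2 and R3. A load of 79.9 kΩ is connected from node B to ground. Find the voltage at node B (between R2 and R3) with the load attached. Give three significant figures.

V ≈ 5.79 V

At node B, R3 is in parallel with the load: R3‖R_L = 2.975 kΩ.
Below node A the resistance is R2 + (R3‖R_L) = 8.485 kΩ, so V_A = 35.0 × 8.485/17.99 = 16.50 V.
Then V_B = V_A × (R3‖R_L)/(R2 + R3‖R_L) = 16.50 × 2.975/8.485 = 5.79 V.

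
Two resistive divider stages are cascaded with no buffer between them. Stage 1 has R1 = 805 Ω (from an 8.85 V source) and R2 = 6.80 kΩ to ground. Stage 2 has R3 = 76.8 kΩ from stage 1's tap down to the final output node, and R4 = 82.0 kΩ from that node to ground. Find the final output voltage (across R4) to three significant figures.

V_out ≈ 4.07 V

Stage 2 presents R3+R4 = 158800 Ω as a load on stage 1's tap.
Stage 1's lower leg becomes R2‖(R3+R4) = 6521 Ω, so V_mid = 8.85 × 6521/7326 = 7.878 V.
Stage 2 is itself unloaded: V_out = V_mid × R4/(R3+R4) = 7.878 × 82000/158800 = 4.07 V.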